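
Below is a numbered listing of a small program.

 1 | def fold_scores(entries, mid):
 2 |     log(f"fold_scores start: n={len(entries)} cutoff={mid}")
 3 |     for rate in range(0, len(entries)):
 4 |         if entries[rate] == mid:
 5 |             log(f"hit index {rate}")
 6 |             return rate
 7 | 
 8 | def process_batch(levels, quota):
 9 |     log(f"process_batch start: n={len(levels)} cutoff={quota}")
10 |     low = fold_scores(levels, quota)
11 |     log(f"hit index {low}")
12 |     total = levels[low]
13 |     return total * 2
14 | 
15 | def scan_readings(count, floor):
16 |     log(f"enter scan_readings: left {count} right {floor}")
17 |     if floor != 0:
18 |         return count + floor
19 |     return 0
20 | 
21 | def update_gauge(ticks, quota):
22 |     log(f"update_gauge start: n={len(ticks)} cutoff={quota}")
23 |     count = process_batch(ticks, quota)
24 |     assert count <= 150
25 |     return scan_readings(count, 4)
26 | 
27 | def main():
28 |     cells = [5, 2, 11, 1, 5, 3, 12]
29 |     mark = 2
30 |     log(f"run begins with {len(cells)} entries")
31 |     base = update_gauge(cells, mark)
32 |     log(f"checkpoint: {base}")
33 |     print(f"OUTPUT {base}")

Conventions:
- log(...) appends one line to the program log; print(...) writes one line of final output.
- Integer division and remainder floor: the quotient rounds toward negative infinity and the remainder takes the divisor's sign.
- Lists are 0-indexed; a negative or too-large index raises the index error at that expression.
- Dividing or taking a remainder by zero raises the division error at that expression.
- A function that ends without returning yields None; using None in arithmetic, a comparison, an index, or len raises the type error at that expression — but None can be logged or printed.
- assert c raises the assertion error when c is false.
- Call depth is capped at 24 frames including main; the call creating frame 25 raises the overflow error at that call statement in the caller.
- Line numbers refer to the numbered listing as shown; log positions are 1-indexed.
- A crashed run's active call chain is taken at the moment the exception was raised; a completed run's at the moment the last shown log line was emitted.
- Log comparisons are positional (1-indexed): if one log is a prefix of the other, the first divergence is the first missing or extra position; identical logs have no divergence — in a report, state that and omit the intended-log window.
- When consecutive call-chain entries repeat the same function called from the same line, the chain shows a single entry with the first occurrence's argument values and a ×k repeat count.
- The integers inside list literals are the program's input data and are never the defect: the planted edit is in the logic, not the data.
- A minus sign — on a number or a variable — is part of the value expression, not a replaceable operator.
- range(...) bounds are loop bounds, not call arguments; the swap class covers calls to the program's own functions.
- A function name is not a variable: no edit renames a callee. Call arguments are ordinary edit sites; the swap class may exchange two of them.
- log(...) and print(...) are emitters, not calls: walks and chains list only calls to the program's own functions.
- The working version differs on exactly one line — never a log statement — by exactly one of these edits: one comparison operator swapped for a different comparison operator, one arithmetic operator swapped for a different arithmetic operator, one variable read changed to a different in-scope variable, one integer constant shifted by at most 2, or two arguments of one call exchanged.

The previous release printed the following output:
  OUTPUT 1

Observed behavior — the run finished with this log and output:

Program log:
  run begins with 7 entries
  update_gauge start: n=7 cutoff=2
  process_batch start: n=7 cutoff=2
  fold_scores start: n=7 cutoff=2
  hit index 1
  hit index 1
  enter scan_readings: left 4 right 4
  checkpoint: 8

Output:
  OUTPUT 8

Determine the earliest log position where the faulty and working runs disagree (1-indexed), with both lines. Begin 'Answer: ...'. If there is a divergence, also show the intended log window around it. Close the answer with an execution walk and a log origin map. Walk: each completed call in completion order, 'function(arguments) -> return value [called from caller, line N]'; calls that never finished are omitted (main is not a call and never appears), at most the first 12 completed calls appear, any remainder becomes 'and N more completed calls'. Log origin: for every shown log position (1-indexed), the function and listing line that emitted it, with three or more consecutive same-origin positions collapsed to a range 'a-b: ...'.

Answer: at position 8 the run shows 'checkpoint: 8' where the working version logs 'checkpoint: 1'.
Intended log window:
  6: hit index 1
  7: enter scan_readings: left 4 right 4
  8: checkpoint: 1
Execution walk:
  fold_scores([5, 2, 11, 1, 5, 3, 12], 2) -> 1  [called from process_batch, line 10]
  process_batch([5, 2, 11, 1, 5, 3, 12], 2) -> 4  [called from update_gauge, line 23]
  scan_readings(4, 4) -> 8  [called from update_gauge, line 25]
  update_gauge([5, 2, 11, 1, 5, 3, 12], 2) -> 8  [called from main, line 31]
Origin of each log line:
  1: emitted by main (line 30)
  2: emitted by update_gauge (line 22)
  3: emitted by process_batch (line 9)
  4: emitted by fold_scores (line 2)
  5: emitted by fold_scores (line 5)
  6: emitted by process_batch (line 11)
  7: emitted by scan_readings (line 16)
  8: emitted by main (line 32)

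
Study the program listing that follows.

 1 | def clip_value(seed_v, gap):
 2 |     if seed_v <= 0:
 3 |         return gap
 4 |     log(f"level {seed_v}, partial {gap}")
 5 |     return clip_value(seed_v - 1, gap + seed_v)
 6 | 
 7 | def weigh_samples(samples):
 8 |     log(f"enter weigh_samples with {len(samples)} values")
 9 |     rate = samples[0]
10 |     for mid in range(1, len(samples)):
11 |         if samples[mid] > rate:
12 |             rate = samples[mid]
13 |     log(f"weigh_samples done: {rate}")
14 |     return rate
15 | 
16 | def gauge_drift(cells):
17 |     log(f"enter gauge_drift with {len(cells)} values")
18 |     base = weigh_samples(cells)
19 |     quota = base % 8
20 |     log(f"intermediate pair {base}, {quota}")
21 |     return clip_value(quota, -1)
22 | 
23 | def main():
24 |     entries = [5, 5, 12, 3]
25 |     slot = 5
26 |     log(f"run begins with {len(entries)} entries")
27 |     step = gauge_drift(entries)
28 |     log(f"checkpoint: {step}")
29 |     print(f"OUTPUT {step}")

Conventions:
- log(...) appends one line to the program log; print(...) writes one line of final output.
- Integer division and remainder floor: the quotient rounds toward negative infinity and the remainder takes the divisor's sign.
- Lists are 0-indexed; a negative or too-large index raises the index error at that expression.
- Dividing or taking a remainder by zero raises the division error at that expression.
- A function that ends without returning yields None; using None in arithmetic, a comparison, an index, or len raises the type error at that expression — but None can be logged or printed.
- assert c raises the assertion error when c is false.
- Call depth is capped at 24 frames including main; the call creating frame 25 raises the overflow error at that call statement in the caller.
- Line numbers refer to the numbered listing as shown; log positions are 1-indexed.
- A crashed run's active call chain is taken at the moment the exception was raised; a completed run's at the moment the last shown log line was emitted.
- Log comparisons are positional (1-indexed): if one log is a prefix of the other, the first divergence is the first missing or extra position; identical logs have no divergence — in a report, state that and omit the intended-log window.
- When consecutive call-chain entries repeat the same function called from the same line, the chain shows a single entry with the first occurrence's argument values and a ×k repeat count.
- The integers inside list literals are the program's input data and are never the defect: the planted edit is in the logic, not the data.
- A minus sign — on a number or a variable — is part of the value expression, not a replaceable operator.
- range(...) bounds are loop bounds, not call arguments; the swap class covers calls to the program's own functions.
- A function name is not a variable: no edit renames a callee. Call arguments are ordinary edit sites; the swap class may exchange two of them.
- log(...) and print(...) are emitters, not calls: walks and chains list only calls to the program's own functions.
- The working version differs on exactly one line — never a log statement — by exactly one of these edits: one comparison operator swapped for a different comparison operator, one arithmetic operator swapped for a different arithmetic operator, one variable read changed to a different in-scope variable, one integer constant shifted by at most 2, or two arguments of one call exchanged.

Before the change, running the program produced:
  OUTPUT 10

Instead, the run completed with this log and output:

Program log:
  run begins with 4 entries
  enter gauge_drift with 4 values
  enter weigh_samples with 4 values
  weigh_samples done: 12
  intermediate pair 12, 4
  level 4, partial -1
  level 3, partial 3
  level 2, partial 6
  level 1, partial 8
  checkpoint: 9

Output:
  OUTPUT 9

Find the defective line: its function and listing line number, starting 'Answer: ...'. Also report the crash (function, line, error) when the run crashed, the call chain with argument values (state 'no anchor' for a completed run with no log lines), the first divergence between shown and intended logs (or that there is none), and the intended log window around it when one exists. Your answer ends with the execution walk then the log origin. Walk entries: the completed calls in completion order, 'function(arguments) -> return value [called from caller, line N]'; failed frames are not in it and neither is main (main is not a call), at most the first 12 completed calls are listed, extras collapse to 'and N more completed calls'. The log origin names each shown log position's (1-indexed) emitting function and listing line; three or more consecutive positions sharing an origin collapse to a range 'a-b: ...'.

Answer: the defect is in gauge_drift at line 21.
Core observation: At log position 6 the runs split — shown 'level 4, partial -1', but the working version logs 'level 4, partial 0'.
Call chain: main.
First divergence: position 6 — shown 'level 4, partial -1', intended 'level 4, partial 0'.
Intended log window:
  4: weigh_samples done: 12
  5: intermediate pair 12, 4
  6: level 4, partial 0
  7: level 3, partial 4
Execution walk:
  weigh_samples([5, 5, 12, 3]) -> 12  [called from gauge_drift, line 18]
  clip_value(0, 9) -> 9  [called from clip_value, line 5]
  clip_value(1, 8) -> 9  [called from clip_value, line 5]
  clip_value(2, 6) -> 9  [called from clip_value, line 5]
  clip_value(3, 3) -> 9  [called from clip_value, line 5]
  clip_value(4, -1) -> 9  [called from gauge_drift, line 21]
  gauge_drift([5, 5, 12, 3]) -> 9  [called from main, line 27]
Log origins:
  1: emitted by main (line 26)
  2: emitted by gauge_drift (line 17)
  3: emitted by weigh_samples (line 8)
  4: emitted by weigh_samples (line 13)
  5: emitted by gauge_drift (line 20)
  6-9: emitted by clip_value (line 4)
  10: emitted by main (line 28)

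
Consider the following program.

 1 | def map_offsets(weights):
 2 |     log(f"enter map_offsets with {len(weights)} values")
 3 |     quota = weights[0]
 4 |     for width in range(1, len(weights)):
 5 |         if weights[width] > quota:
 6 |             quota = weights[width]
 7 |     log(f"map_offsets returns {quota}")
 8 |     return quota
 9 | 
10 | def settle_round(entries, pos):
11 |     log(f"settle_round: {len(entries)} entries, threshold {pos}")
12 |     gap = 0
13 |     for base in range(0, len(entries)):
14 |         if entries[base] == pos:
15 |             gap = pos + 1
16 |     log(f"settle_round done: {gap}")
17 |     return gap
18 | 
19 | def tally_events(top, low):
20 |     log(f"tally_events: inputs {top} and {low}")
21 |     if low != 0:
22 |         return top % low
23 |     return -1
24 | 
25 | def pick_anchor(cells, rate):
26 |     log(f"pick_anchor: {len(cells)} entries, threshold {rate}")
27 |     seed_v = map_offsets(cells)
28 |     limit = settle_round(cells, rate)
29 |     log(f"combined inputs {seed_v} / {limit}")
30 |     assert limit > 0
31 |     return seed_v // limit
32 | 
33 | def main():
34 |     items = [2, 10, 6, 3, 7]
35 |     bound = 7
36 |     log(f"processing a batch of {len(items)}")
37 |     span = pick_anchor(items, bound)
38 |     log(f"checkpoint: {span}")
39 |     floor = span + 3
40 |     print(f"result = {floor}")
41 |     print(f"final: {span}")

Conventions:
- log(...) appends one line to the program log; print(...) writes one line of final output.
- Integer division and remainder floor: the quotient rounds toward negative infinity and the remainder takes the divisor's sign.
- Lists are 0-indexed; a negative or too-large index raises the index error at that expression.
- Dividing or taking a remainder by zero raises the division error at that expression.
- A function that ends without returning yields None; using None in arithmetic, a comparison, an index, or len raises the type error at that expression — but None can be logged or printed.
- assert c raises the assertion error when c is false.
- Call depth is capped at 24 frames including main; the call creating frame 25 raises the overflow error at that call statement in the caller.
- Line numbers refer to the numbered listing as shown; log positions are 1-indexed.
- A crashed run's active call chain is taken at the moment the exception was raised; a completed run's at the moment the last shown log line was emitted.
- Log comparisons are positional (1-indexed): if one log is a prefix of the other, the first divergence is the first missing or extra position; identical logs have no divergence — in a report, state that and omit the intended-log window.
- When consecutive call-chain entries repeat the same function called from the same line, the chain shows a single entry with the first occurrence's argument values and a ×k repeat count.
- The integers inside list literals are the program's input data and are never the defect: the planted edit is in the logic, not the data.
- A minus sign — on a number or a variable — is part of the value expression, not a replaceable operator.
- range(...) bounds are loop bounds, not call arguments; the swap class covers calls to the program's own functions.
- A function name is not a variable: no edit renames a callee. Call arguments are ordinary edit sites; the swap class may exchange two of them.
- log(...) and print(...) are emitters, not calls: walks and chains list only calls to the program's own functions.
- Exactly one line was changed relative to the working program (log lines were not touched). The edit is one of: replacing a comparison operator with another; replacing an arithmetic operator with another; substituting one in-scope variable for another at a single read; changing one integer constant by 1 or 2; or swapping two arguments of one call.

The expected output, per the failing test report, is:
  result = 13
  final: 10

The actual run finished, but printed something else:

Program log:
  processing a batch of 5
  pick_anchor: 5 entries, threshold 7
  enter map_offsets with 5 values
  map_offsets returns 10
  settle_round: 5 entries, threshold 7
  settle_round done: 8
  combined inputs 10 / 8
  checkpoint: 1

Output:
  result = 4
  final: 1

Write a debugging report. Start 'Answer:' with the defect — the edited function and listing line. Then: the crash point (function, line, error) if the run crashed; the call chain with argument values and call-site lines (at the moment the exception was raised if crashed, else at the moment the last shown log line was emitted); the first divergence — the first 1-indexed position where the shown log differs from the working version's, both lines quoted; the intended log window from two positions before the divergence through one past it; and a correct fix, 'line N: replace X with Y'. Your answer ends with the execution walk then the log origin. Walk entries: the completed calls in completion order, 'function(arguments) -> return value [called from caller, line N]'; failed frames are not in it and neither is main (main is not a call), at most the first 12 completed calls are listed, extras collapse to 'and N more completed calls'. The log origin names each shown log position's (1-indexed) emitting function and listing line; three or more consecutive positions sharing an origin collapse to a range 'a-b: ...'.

Answer: the defect is in settle_round at line 15.
Key observation: Position 6 is the first bad log line: 'settle_round done: 8' should read 'settle_round done: 1'.
Call chain: main.
First divergence: position 6 — the shown line 'settle_round done: 8' should read 'settle_round done: 1'.
Intended log window:
  4: map_offsets returns 10
  5: settle_round: 5 entries, threshold 7
  6: settle_round done: 1
  7: combined inputs 10 / 1
Execution walk:
  map_offsets([2, 10, 6, 3, 7]) -> 10  [called from pick_anchor, line 27]
  settle_round([2, 10, 6, 3, 7], 7) -> 8  [called from pick_anchor, line 28]
  pick_anchor([2, 10, 6, 3, 7], 7) -> 1  [called from main, line 37]
Log origins:
  1: emitted by main (line 36)
  2: emitted by pick_anchor (line 26)
  3: emitted by map_offsets (line 2)
  4: emitted by map_offsets (line 7)
  5: emitted by settle_round (line 11)
  6: emitted by settle_round (line 16)
  7: emitted by pick_anchor (line 29)
  8: emitted by main (line 38)
A correct fix: line 15: replace `pos` with `gap`.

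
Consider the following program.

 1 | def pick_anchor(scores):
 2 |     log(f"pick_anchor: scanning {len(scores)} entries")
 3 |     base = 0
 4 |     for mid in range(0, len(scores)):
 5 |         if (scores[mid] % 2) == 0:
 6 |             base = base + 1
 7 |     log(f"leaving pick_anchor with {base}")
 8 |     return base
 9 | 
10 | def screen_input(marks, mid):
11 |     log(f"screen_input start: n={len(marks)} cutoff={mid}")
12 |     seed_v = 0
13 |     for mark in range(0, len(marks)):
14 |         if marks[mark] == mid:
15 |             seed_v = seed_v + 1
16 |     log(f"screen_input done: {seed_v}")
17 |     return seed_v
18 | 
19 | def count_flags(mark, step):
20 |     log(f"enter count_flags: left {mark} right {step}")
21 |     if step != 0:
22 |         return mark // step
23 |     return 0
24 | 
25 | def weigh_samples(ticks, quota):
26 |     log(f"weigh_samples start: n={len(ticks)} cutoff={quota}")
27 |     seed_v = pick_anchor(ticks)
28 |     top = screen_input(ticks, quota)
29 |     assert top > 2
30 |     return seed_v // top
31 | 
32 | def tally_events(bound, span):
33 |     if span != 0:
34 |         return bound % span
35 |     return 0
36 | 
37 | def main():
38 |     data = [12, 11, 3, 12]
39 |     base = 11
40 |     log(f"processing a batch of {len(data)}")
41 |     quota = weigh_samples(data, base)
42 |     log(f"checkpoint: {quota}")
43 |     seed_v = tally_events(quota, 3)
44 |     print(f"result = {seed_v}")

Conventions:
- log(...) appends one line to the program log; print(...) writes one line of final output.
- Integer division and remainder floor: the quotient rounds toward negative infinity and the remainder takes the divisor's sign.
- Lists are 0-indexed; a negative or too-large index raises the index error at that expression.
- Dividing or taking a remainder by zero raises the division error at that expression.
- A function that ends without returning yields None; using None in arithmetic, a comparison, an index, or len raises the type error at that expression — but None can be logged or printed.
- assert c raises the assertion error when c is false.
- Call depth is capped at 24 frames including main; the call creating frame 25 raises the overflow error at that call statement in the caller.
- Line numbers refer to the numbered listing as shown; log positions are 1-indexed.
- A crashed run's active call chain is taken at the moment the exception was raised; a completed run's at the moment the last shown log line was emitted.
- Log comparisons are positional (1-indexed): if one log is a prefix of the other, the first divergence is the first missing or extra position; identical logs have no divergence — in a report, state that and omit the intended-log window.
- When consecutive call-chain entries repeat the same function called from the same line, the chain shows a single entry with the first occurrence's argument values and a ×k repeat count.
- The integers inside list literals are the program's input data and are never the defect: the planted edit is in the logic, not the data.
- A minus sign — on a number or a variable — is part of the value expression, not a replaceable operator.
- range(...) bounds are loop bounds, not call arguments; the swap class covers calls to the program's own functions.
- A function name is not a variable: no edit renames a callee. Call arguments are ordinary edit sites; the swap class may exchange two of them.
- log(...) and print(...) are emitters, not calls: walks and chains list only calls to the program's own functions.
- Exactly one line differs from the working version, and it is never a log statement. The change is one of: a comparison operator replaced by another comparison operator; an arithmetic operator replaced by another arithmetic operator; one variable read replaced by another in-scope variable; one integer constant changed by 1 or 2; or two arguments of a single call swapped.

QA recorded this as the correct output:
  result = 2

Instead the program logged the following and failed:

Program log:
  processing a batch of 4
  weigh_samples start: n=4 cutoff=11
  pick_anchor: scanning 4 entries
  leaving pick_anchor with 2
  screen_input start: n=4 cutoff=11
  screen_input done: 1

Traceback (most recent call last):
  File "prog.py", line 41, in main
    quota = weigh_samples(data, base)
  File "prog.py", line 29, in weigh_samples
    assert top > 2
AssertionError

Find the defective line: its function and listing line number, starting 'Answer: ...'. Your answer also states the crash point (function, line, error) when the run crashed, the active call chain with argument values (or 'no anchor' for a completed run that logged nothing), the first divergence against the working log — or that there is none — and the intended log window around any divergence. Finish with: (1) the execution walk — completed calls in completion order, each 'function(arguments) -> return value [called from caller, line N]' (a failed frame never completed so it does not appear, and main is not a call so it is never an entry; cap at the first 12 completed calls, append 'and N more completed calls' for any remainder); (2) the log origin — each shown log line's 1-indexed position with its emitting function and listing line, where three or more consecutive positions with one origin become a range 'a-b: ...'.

Answer: the defect is in weigh_samples at line 29.
Key observation: Only 6 log lines were emitted before the run died; the intended continuation was 'checkpoint: 2'.
Crash: weigh_samples, line 29, AssertionError.
Call chain: main -> weigh_samples([12, 11, 3, 12], 11) (called at line 41).
First divergence: position 7 (shown log ended at 6 lines; the working version continues: 'checkpoint: 2').
Intended log window:
  5: screen_input start: n=4 cutoff=11
  6: screen_input done: 1
  7: checkpoint: 2
Execution walk:
  pick_anchor([12, 11, 3, 12]) -> 2  [called from weigh_samples, line 27]
  screen_input([12, 11, 3, 12], 11) -> 1  [called from weigh_samples, line 28]
Log line origins:
  1: logged in main at line 40
  2: logged in weigh_samples at line 26
  3: logged in pick_anchor at line 2
  4: logged in pick_anchor at line 7
  5: logged in screen_input at line 11
  6: logged in screen_input at line 16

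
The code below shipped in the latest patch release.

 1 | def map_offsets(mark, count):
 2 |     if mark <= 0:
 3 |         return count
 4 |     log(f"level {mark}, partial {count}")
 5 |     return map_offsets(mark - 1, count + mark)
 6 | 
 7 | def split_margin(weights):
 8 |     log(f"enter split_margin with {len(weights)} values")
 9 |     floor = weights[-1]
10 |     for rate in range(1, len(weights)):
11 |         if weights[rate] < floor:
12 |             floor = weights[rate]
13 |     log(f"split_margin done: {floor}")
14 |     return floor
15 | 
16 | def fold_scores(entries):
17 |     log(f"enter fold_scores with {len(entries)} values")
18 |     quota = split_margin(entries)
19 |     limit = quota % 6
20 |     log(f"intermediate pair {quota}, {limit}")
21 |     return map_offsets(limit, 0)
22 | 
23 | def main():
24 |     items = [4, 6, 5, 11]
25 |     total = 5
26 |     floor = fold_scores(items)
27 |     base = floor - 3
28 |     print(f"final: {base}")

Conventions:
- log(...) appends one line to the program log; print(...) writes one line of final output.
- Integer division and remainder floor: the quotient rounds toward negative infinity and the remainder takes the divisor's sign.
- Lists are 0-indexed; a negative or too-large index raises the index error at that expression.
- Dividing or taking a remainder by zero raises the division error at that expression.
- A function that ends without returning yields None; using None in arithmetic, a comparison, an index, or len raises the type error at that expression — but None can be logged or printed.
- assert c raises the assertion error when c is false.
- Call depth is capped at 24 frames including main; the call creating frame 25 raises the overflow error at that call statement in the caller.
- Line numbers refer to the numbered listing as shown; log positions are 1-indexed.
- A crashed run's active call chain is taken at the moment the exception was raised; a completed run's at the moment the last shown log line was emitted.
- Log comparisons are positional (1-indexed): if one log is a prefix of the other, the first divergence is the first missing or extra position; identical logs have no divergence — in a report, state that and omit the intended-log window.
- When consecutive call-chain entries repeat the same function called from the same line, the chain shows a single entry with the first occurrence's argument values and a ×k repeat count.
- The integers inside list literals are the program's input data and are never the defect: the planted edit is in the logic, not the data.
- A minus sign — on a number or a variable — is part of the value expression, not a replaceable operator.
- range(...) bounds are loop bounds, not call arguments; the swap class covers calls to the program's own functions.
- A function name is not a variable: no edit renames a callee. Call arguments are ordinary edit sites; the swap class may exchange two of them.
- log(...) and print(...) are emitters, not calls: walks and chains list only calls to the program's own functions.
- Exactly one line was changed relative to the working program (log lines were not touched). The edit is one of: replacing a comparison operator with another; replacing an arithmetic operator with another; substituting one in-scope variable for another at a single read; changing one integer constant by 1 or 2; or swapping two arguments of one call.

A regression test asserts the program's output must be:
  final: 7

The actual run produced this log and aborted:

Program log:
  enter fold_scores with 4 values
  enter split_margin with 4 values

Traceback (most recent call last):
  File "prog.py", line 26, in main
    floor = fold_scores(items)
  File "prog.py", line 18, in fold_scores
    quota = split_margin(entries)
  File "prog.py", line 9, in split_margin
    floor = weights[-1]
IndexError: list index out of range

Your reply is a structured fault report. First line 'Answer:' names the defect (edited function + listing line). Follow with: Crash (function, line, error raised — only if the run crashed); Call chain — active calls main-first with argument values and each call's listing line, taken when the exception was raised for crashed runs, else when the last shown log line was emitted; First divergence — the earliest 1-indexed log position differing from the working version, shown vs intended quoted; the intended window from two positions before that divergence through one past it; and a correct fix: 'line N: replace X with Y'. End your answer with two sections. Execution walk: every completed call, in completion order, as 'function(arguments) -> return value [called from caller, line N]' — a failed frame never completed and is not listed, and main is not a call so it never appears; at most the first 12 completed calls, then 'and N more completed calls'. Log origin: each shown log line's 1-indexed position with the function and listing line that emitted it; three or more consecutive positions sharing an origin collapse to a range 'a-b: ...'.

Answer: the defect is in split_margin at line 9.
The tell: The faulty run's log stops after 2 lines; the working version's next line would be 'split_margin done: 4'.
Crash: split_margin, line 9, IndexError.
Call chain: main -> fold_scores([4, 6, 5, 11]) (called at line 26) -> split_margin([4, 6, 5, 11]) (called at line 18).
First divergence: position 3 — after 2 matching lines the faulty run goes silent; intended next line 'split_margin done: 4'.
Intended log window:
  1: enter fold_scores with 4 values
  2: enter split_margin with 4 values
  3: split_margin done: 4
  4: intermediate pair 4, 4
Execution walk:
  (no call completed)
Log origin:
  1: emitted by fold_scores (line 17)
  2: emitted by split_margin (line 8)
A correct fix: line 9: replace `-1` with `0`.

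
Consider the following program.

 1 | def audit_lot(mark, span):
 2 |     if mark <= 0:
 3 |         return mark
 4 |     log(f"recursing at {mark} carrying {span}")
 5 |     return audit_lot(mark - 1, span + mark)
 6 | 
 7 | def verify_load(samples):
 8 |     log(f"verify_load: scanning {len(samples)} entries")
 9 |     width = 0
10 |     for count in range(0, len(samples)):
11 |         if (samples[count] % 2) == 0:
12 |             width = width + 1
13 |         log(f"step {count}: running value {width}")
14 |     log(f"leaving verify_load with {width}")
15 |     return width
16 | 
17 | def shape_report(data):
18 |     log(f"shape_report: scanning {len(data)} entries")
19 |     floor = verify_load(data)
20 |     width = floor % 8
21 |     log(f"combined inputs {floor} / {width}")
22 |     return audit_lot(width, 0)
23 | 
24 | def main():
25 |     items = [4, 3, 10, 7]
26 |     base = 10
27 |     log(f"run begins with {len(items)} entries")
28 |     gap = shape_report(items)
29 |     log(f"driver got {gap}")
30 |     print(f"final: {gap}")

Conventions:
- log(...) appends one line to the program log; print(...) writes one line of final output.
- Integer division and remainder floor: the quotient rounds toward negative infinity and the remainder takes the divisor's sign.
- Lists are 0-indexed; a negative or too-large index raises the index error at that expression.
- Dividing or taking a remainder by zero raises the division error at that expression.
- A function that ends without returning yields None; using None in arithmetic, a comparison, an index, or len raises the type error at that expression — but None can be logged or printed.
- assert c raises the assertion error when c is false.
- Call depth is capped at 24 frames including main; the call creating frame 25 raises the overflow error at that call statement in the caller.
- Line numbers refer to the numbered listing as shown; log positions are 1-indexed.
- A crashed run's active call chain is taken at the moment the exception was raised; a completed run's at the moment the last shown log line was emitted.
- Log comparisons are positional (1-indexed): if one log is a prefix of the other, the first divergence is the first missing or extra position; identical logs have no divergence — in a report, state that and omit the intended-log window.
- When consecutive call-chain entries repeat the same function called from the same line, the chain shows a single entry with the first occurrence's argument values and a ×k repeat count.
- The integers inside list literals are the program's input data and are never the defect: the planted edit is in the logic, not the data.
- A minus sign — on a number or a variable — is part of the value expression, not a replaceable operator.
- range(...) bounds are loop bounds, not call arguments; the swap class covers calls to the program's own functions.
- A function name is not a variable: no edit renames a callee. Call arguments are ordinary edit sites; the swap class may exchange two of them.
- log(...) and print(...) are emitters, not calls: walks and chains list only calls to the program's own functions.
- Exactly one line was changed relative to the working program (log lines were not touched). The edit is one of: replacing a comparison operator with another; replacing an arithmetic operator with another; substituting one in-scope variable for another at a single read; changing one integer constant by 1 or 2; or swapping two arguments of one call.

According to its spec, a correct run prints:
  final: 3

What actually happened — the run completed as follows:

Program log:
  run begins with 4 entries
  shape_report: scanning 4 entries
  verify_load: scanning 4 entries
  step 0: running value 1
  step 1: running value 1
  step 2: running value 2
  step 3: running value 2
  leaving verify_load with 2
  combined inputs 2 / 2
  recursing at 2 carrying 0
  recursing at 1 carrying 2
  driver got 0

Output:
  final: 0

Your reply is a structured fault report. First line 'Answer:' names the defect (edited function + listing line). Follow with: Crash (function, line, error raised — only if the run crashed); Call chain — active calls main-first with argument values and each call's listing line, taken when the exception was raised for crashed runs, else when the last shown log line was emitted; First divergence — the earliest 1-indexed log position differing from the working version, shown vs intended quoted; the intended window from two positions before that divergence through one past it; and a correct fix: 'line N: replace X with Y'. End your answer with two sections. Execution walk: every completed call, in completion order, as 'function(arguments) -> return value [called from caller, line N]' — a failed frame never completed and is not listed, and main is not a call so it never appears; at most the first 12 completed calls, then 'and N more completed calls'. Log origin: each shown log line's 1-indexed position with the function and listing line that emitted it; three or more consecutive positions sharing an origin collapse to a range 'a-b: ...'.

Answer: the defect is in audit_lot at line 3.
Key observation: Everything matches until log position 12, which reads 'driver got 0' in place of 'driver got 3'.
Call chain: main.
First divergence: position 12; shown 'driver got 0' vs intended 'driver got 3'.
Intended log window:
  10: recursing at 2 carrying 0
  11: recursing at 1 carrying 2
  12: driver got 3
Execution walk:
  verify_load([4, 3, 10, 7]) -> 2  [called from shape_report, line 19]
  audit_lot(0, 3) -> 0  [called from audit_lot, line 5]
  audit_lot(1, 2) -> 0  [called from audit_lot, line 5]
  audit_lot(2, 0) -> 0  [called from shape_report, line 22]
  shape_report([4, 3, 10, 7]) -> 0  [called from main, line 28]
Origin of each log line:
  1 — main, line 27
  2 — shape_report, line 18
  3 — verify_load, line 8
  4-7 — verify_load, line 13
  8 — verify_load, line 14
  9 — shape_report, line 21
  10 — audit_lot, line 4
  11 — audit_lot, line 4
  12 — main, line 29
A correct fix: line 3: replace `mark` with `span`.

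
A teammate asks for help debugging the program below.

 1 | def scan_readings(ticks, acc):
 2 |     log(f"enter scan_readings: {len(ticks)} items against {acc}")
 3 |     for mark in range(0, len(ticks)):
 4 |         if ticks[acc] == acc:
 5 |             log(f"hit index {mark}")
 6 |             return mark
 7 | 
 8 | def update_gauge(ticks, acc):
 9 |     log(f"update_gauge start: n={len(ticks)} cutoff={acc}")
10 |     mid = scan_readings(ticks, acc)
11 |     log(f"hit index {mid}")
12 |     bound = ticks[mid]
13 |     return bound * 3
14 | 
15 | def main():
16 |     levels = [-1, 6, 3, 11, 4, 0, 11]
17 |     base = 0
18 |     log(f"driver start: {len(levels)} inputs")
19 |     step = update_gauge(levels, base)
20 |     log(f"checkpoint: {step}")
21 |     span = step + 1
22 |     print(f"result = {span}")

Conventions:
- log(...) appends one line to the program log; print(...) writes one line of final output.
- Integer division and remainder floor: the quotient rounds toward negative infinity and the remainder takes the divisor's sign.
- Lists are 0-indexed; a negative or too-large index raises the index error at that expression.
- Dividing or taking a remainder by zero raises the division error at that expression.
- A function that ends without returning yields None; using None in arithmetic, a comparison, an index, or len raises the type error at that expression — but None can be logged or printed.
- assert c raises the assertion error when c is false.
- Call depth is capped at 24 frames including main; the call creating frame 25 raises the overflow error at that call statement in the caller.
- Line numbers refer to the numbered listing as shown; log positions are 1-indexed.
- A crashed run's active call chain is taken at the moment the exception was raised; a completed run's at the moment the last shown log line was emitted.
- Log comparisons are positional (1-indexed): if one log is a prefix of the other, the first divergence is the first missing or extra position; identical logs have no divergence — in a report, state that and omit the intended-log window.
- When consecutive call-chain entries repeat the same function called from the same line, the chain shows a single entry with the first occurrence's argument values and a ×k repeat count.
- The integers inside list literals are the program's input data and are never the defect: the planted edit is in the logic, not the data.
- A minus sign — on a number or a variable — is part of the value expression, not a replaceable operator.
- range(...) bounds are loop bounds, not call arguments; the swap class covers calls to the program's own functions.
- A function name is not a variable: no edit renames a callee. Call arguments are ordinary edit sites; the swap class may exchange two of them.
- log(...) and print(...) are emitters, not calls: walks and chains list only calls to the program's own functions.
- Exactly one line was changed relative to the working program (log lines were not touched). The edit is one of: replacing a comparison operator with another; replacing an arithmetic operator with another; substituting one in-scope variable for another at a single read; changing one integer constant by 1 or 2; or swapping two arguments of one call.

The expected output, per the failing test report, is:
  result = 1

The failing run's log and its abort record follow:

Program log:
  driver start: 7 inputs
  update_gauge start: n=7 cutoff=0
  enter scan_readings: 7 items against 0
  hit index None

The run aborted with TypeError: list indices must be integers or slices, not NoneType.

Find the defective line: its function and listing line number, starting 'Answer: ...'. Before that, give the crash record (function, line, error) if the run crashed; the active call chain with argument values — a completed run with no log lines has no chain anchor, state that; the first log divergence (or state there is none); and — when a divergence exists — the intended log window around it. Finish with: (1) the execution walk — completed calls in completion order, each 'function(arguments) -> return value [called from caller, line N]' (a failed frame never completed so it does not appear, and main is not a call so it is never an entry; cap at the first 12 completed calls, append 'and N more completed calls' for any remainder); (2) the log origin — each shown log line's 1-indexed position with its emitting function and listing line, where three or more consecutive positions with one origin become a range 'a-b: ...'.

Answer: the defect is in scan_readings at line 4.
The tell: The earliest visible damage is log position 4 — 'hit index None' rather than the intended 'hit index 5'.
Crash: update_gauge, line 12, TypeError.
Call chain: main -> update_gauge([-1, 6, 3, 11, 4, 0, 11], 0) (called at line 19).
First divergence: at position 4 the run shows 'hit index None' where the working version logs 'hit index 5'.
Intended log window:
  2: update_gauge start: n=7 cutoff=0
  3: enter scan_readings: 7 items against 0
  4: hit index 5
  5: hit index 5
Execution walk:
  scan_readings([-1, 6, 3, 11, 4, 0, 11], 0) -> None  [called from update_gauge, line 10]
Log line origins:
  1 — main, line 18
  2 — update_gauge, line 9
  3 — scan_readings, line 2
  4 — update_gauge, line 11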